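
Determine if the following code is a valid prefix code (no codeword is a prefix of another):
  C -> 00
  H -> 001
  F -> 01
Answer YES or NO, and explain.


Checking each pair (does one codeword prefix another?):
  C='00' vs H='001': prefix -- VIOLATION

NO -- this is NOT a valid prefix code. C (00) is a prefix of H (001).


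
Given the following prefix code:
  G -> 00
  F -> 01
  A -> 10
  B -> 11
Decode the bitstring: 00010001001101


Decoding step by step:
Bits 00 -> G
Bits 01 -> F
Bits 00 -> G
Bits 01 -> F
Bits 00 -> G
Bits 11 -> B
Bits 01 -> F


Decoded message: GFGFGBF


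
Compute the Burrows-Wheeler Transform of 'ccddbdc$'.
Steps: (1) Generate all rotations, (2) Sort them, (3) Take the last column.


Rotations (sorted):
  0: $ccddbdc -> last char: c
  1: bdc$ccdd -> last char: d
  2: c$ccddbd -> last char: d
  3: ccddbdc$ -> last char: $
  4: cddbdc$c -> last char: c
  5: dbdc$ccd -> last char: d
  6: dc$ccddb -> last char: b
  7: ddbdc$cc -> last char: c


BWT = cdd$cdbc


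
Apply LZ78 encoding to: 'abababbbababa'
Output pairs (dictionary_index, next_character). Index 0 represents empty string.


LZ78 encoding steps:
Dictionary: {0: ''}
Step 1: w='' (idx 0), next='a' -> output (0, 'a'), add 'a' as idx 1
Step 2: w='' (idx 0), next='b' -> output (0, 'b'), add 'b' as idx 2
Step 3: w='a' (idx 1), next='b' -> output (1, 'b'), add 'ab' as idx 3
Step 4: w='ab' (idx 3), next='b' -> output (3, 'b'), add 'abb' as idx 4
Step 5: w='b' (idx 2), next='a' -> output (2, 'a'), add 'ba' as idx 5
Step 6: w='ba' (idx 5), next='b' -> output (5, 'b'), add 'bab' as idx 6
Step 7: w='a' (idx 1), end of input -> output (1, '')


Encoded: [(0, 'a'), (0, 'b'), (1, 'b'), (3, 'b'), (2, 'a'), (5, 'b'), (1, '')]


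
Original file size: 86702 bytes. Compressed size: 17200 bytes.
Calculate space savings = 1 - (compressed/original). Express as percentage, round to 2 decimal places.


ratio = compressed/original = 17200/86702 = 0.198381
savings = 1 - ratio = 1 - 0.198381 = 0.801619
as a percentage: 0.801619 * 100 = 80.16%

Space savings = 1 - 17200/86702 = 80.16%


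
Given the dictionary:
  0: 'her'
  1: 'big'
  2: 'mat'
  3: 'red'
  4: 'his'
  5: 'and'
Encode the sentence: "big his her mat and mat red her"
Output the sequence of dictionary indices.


Look up each word in the dictionary:
  'big' -> 1
  'his' -> 4
  'her' -> 0
  'mat' -> 2
  'and' -> 5
  'mat' -> 2
  'red' -> 3
  'her' -> 0

Encoded: [1, 4, 0, 2, 5, 2, 3, 0]


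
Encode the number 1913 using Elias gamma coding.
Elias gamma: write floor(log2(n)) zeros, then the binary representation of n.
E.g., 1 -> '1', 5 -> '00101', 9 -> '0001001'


num_bits = floor(log2(1913)) + 1 = 11
leading_zeros = num_bits - 1 = 10
binary(1913) = 11101111001

Elias gamma(1913) = '0000000000' + '11101111001' = 000000000011101111001 (21 bits)


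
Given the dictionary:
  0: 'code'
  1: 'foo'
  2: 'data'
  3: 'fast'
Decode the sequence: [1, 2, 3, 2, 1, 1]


Look up each index in the dictionary:
  1 -> 'foo'
  2 -> 'data'
  3 -> 'fast'
  2 -> 'data'
  1 -> 'foo'
  1 -> 'foo'

Decoded: "foo data fast data foo foo"


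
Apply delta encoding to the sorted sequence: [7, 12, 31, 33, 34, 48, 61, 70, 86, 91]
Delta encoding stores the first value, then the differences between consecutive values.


First value: 7
Deltas:
  12 - 7 = 5
  31 - 12 = 19
  33 - 31 = 2
  34 - 33 = 1
  48 - 34 = 14
  61 - 48 = 13
  70 - 61 = 9
  86 - 70 = 16
  91 - 86 = 5


Delta encoded: [7, 5, 19, 2, 1, 14, 13, 9, 16, 5]


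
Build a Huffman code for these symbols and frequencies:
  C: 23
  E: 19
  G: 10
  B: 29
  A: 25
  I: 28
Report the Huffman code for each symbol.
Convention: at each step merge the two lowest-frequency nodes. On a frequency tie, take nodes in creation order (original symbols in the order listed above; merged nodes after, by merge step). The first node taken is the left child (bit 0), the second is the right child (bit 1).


Huffman tree construction:
Step 1: Merge G(10) + E(19) = 29
Step 2: Merge C(23) + A(25) = 48
Step 3: Merge I(28) + B(29) = 57
Step 4: Merge (G+E)(29) + (C+A)(48) = 77
Step 5: Merge (I+B)(57) + ((G+E)+(C+A))(77) = 134
Read each symbol's code off the tree from the root (left child = 0, right child = 1).

Codes:
  C: 110 (length 3)
  E: 101 (length 3)
  G: 100 (length 3)
  B: 01 (length 2)
  A: 111 (length 3)
  I: 00 (length 2)
Average code length: 345/134 = 2.5746 bits/symbol


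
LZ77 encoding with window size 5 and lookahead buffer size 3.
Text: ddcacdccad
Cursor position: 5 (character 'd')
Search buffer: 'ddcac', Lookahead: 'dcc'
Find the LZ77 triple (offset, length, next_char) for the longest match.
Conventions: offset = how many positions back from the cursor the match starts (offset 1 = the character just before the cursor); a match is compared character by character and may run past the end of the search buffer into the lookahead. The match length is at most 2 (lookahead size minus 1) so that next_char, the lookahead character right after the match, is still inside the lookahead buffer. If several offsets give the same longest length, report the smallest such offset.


Try each offset into the search buffer:
  offset=1 (pos 4, char 'c'): match length 0
  offset=2 (pos 3, char 'a'): match length 0
  offset=3 (pos 2, char 'c'): match length 0
  offset=4 (pos 1, char 'd'): match length 2
  offset=5 (pos 0, char 'd'): match length 1
Longest match has length 2 at offset 4.
next_char = character at position 5 + 2 = 7 -> 'c'

Best match: offset=4, length=2 (matching 'dc' starting at position 1)
LZ77 triple: (4, 2, 'c')


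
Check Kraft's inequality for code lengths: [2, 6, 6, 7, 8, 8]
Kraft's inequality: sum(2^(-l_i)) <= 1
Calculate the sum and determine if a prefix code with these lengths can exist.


Sum = 2^(-2) + 2^(-6) + 2^(-6) + 2^(-7) + 2^(-8) + 2^(-8)
    = 0.25 + 0.015625 + 0.015625 + 0.0078125 + 0.00390625 + 0.00390625
    = 76/256 = 0.296875
Since 0.296875 <= 1, Kraft's inequality IS satisfied.
A prefix code with these lengths CAN exist.

Kraft sum = 0.296875. Satisfied.


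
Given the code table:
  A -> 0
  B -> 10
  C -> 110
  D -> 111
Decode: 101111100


Decoding:
10 -> B
111 -> D
110 -> C
0 -> A


Result: BDCA


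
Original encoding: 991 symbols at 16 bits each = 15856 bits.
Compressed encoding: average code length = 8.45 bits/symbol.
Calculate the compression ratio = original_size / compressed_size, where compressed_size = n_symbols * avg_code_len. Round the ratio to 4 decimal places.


original_size = n_symbols * orig_bits = 991 * 16 = 15856 bits
compressed_size = n_symbols * avg_code_len = 991 * 8.45 = 8373.95 bits
ratio = original_size / compressed_size = 15856 / 8373.95 = 1.8935

Compression ratio = 1.8935


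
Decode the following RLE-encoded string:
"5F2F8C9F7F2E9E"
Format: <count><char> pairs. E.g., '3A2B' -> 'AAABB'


Expanding each <count><char> pair:
  5F -> 'FFFFF'
  2F -> 'FF'
  8C -> 'CCCCCCCC'
  9F -> 'FFFFFFFFF'
  7F -> 'FFFFFFF'
  2E -> 'EE'
  9E -> 'EEEEEEEEE'

Decoded = FFFFFFFCCCCCCCCFFFFFFFFFFFFFFFFEEEEEEEEEEE


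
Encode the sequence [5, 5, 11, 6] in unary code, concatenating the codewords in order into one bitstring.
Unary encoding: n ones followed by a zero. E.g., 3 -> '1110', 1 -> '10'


Encode each number as n ones followed by a terminating 0:
  5 -> 111110 (6 bits)
  5 -> 111110 (6 bits)
  11 -> 111111111110 (12 bits)
  6 -> 1111110 (7 bits)
Total length = 6 + 6 + 12 + 7 = 31 bits.

Unary([5, 5, 11, 6]) = 1111101111101111111111101111110 (31 bits)


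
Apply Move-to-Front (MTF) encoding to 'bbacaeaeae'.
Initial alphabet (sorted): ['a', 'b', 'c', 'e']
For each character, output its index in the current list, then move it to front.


MTF encoding:
'b': index 1 in ['a', 'b', 'c', 'e'] -> ['b', 'a', 'c', 'e']
'b': index 0 in ['b', 'a', 'c', 'e'] -> ['b', 'a', 'c', 'e']
'a': index 1 in ['b', 'a', 'c', 'e'] -> ['a', 'b', 'c', 'e']
'c': index 2 in ['a', 'b', 'c', 'e'] -> ['c', 'a', 'b', 'e']
'a': index 1 in ['c', 'a', 'b', 'e'] -> ['a', 'c', 'b', 'e']
'e': index 3 in ['a', 'c', 'b', 'e'] -> ['e', 'a', 'c', 'b']
'a': index 1 in ['e', 'a', 'c', 'b'] -> ['a', 'e', 'c', 'b']
'e': index 1 in ['a', 'e', 'c', 'b'] -> ['e', 'a', 'c', 'b']
'a': index 1 in ['e', 'a', 'c', 'b'] -> ['a', 'e', 'c', 'b']
'e': index 1 in ['a', 'e', 'c', 'b'] -> ['e', 'a', 'c', 'b']


Output: [1, 0, 1, 2, 1, 3, 1, 1, 1, 1]


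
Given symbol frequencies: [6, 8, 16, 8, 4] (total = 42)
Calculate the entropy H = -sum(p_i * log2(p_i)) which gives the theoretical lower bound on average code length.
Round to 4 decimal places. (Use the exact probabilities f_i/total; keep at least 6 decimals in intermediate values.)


Per-symbol terms -p_i * log2(p_i) with p_i = f_i/42:
  p = 6/42 = 0.142857: log2(p) = -2.807355, -p*log2(p) = 0.401051
  p = 8/42 = 0.190476: log2(p) = -2.392317, -p*log2(p) = 0.455680
  p = 16/42 = 0.380952: log2(p) = -1.392317, -p*log2(p) = 0.530407
  p = 8/42 = 0.190476: log2(p) = -2.392317, -p*log2(p) = 0.455680
  p = 4/42 = 0.095238: log2(p) = -3.392317, -p*log2(p) = 0.323078
H = 0.401051 + 0.455680 + 0.530407 + 0.455680 + 0.323078 = 2.165896

H = 2.1659 bits/symbol


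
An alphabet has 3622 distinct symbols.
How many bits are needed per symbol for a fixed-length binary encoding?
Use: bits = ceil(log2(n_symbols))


log2(3622) = 11.8226
Bracket: 2^11 = 2048 < 3622 <= 2^12 = 4096
So ceil(log2(3622)) = 12

bits = ceil(log2(3622)) = ceil(11.8226) = 12 bits


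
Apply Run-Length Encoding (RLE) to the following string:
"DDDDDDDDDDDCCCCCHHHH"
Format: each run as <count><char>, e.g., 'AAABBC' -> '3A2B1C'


Scanning runs left to right:
  i=0: run of 'D' x 11 -> '11D'
  i=11: run of 'C' x 5 -> '5C'
  i=16: run of 'H' x 4 -> '4H'

RLE = 11D5C4H


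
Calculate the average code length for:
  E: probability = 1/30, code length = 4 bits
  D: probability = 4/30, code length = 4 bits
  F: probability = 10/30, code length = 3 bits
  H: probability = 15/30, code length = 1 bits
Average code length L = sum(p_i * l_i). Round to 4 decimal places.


Weighted contributions p_i * l_i:
  E: (1/30) * 4 = 4/30
  D: (4/30) * 4 = 16/30
  F: (10/30) * 3 = 30/30
  H: (15/30) * 1 = 15/30
Sum = (4 + 16 + 30 + 15)/30 = 65/30

L = 65/30 = 2.1667 bits/symbol


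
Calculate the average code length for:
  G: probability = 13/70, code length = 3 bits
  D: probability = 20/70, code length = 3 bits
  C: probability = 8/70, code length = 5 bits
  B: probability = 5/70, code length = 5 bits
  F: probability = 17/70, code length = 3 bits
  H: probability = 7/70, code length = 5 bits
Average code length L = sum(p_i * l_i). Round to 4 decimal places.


Weighted contributions p_i * l_i:
  G: (13/70) * 3 = 39/70
  D: (20/70) * 3 = 60/70
  C: (8/70) * 5 = 40/70
  B: (5/70) * 5 = 25/70
  F: (17/70) * 3 = 51/70
  H: (7/70) * 5 = 35/70
Sum = (39 + 60 + 40 + 25 + 51 + 35)/70 = 250/70

L = 250/70 = 3.5714 bits/symbol


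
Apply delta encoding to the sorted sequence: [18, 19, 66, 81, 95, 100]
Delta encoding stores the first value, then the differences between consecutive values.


First value: 18
Deltas:
  19 - 18 = 1
  66 - 19 = 47
  81 - 66 = 15
  95 - 81 = 14
  100 - 95 = 5


Delta encoded: [18, 1, 47, 15, 14, 5]


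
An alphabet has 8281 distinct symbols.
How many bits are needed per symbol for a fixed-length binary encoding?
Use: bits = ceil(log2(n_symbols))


log2(8281) = 13.0156
Bracket: 2^13 = 8192 < 8281 <= 2^14 = 16384
So ceil(log2(8281)) = 14

bits = ceil(log2(8281)) = ceil(13.0156) = 14 bits


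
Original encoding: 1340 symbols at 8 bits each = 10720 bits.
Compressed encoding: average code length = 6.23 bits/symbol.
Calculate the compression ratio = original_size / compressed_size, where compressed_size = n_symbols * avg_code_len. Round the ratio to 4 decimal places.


original_size = n_symbols * orig_bits = 1340 * 8 = 10720 bits
compressed_size = n_symbols * avg_code_len = 1340 * 6.23 = 8348.2 bits
ratio = original_size / compressed_size = 10720 / 8348.2 = 1.2841

Compression ratio = 1.2841


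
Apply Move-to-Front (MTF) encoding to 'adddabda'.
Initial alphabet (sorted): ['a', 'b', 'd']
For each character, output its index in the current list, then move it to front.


MTF encoding:
'a': index 0 in ['a', 'b', 'd'] -> ['a', 'b', 'd']
'd': index 2 in ['a', 'b', 'd'] -> ['d', 'a', 'b']
'd': index 0 in ['d', 'a', 'b'] -> ['d', 'a', 'b']
'd': index 0 in ['d', 'a', 'b'] -> ['d', 'a', 'b']
'a': index 1 in ['d', 'a', 'b'] -> ['a', 'd', 'b']
'b': index 2 in ['a', 'd', 'b'] -> ['b', 'a', 'd']
'd': index 2 in ['b', 'a', 'd'] -> ['d', 'b', 'a']
'a': index 2 in ['d', 'b', 'a'] -> ['a', 'd', 'b']


Output: [0, 2, 0, 0, 1, 2, 2, 2]


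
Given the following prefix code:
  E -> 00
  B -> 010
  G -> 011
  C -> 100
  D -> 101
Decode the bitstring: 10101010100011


Decoding step by step:
Bits 101 -> D
Bits 010 -> B
Bits 101 -> D
Bits 00 -> E
Bits 011 -> G


Decoded message: DBDEG


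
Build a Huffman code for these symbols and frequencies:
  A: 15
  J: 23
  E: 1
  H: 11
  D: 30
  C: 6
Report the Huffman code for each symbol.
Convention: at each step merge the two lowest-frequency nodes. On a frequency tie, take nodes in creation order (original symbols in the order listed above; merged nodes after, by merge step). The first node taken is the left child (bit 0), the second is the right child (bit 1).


Huffman tree construction:
Step 1: Merge E(1) + C(6) = 7
Step 2: Merge (E+C)(7) + H(11) = 18
Step 3: Merge A(15) + ((E+C)+H)(18) = 33
Step 4: Merge J(23) + D(30) = 53
Step 5: Merge (A+((E+C)+H))(33) + (J+D)(53) = 86
Read each symbol's code off the tree from the root (left child = 0, right child = 1).

Codes:
  A: 00 (length 2)
  J: 10 (length 2)
  E: 0100 (length 4)
  H: 011 (length 3)
  D: 11 (length 2)
  C: 0101 (length 4)
Average code length: 197/86 = 2.2907 bits/symbol


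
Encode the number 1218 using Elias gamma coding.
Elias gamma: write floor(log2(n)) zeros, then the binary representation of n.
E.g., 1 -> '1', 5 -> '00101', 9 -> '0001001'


num_bits = floor(log2(1218)) + 1 = 11
leading_zeros = num_bits - 1 = 10
binary(1218) = 10011000010

Elias gamma(1218) = '0000000000' + '10011000010' = 000000000010011000010 (21 bits)


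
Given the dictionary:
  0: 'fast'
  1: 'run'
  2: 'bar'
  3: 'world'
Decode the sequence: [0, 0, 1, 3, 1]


Look up each index in the dictionary:
  0 -> 'fast'
  0 -> 'fast'
  1 -> 'run'
  3 -> 'world'
  1 -> 'run'

Decoded: "fast fast run world run"


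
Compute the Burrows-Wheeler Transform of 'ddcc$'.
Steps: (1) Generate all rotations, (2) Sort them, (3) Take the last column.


Rotations (sorted):
  0: $ddcc -> last char: c
  1: c$ddc -> last char: c
  2: cc$dd -> last char: d
  3: dcc$d -> last char: d
  4: ddcc$ -> last char: $


BWT = ccdd$


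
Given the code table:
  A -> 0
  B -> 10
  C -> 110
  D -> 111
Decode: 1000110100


Decoding:
10 -> B
0 -> A
0 -> A
110 -> C
10 -> B
0 -> A


Result: BAACBA


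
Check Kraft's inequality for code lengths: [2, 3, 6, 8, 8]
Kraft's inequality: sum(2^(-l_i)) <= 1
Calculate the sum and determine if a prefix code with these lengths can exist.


Sum = 2^(-2) + 2^(-3) + 2^(-6) + 2^(-8) + 2^(-8)
    = 0.25 + 0.125 + 0.015625 + 0.00390625 + 0.00390625
    = 102/256 = 0.3984375
Since 0.3984375 <= 1, Kraft's inequality IS satisfied.
A prefix code with these lengths CAN exist.

Kraft sum = 0.3984375. Satisfied.


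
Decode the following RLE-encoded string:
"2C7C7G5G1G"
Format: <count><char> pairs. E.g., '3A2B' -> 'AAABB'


Expanding each <count><char> pair:
  2C -> 'CC'
  7C -> 'CCCCCCC'
  7G -> 'GGGGGGG'
  5G -> 'GGGGG'
  1G -> 'G'

Decoded = CCCCCCCCCGGGGGGGGGGGGG


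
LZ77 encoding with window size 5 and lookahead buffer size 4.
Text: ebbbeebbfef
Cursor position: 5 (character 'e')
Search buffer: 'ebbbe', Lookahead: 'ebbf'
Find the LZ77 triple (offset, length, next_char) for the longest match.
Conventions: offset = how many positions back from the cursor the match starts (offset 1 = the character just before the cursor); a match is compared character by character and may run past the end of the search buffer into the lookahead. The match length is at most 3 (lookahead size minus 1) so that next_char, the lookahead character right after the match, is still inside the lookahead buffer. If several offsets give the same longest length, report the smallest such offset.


Try each offset into the search buffer:
  offset=1 (pos 4, char 'e'): match length 1
  offset=2 (pos 3, char 'b'): match length 0
  offset=3 (pos 2, char 'b'): match length 0
  offset=4 (pos 1, char 'b'): match length 0
  offset=5 (pos 0, char 'e'): match length 3
Longest match has length 3 at offset 5.
next_char = character at position 5 + 3 = 8 -> 'f'

Best match: offset=5, length=3 (matching 'ebb' starting at position 0)
LZ77 triple: (5, 3, 'f')


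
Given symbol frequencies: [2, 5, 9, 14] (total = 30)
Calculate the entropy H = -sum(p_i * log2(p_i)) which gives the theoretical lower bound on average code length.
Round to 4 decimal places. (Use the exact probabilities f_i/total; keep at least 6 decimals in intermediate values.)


Per-symbol terms -p_i * log2(p_i) with p_i = f_i/30:
  p = 2/30 = 0.066667: log2(p) = -3.906891, -p*log2(p) = 0.260459
  p = 5/30 = 0.166667: log2(p) = -2.584963, -p*log2(p) = 0.430827
  p = 9/30 = 0.300000: log2(p) = -1.736966, -p*log2(p) = 0.521090
  p = 14/30 = 0.466667: log2(p) = -1.099536, -p*log2(p) = 0.513117
H = 0.260459 + 0.430827 + 0.521090 + 0.513117 = 1.725493

H = 1.7255 bits/symbol


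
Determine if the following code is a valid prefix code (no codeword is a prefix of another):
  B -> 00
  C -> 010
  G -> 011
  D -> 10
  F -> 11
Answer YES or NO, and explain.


Checking each pair (does one codeword prefix another?):
  B='00' vs C='010': no prefix
  B='00' vs G='011': no prefix
  B='00' vs D='10': no prefix
  B='00' vs F='11': no prefix
  C='010' vs B='00': no prefix
  C='010' vs G='011': no prefix
  C='010' vs D='10': no prefix
  C='010' vs F='11': no prefix
  G='011' vs B='00': no prefix
  G='011' vs C='010': no prefix
  G='011' vs D='10': no prefix
  G='011' vs F='11': no prefix
  D='10' vs B='00': no prefix
  D='10' vs C='010': no prefix
  D='10' vs G='011': no prefix
  D='10' vs F='11': no prefix
  F='11' vs B='00': no prefix
  F='11' vs C='010': no prefix
  F='11' vs G='011': no prefix
  F='11' vs D='10': no prefix
No violation found over all pairs.

YES -- this is a valid prefix code. No codeword is a prefix of any other codeword.


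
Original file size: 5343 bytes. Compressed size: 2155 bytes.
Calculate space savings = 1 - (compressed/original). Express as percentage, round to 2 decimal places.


ratio = compressed/original = 2155/5343 = 0.403331
savings = 1 - ratio = 1 - 0.403331 = 0.596669
as a percentage: 0.596669 * 100 = 59.67%

Space savings = 1 - 2155/5343 = 59.67%


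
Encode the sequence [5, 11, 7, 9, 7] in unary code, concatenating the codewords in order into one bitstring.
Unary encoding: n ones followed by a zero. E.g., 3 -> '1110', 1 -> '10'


Encode each number as n ones followed by a terminating 0:
  5 -> 111110 (6 bits)
  11 -> 111111111110 (12 bits)
  7 -> 11111110 (8 bits)
  9 -> 1111111110 (10 bits)
  7 -> 11111110 (8 bits)
Total length = 6 + 12 + 8 + 10 + 8 = 44 bits.

Unary([5, 11, 7, 9, 7]) = 11111011111111111011111110111111111011111110 (44 bits)


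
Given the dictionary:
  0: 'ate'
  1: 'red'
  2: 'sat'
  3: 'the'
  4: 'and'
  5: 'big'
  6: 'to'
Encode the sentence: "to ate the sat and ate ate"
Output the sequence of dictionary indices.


Look up each word in the dictionary:
  'to' -> 6
  'ate' -> 0
  'the' -> 3
  'sat' -> 2
  'and' -> 4
  'ate' -> 0
  'ate' -> 0

Encoded: [6, 0, 3, 2, 4, 0, 0]


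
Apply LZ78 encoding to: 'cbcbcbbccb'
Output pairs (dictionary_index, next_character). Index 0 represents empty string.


LZ78 encoding steps:
Dictionary: {0: ''}
Step 1: w='' (idx 0), next='c' -> output (0, 'c'), add 'c' as idx 1
Step 2: w='' (idx 0), next='b' -> output (0, 'b'), add 'b' as idx 2
Step 3: w='c' (idx 1), next='b' -> output (1, 'b'), add 'cb' as idx 3
Step 4: w='cb' (idx 3), next='b' -> output (3, 'b'), add 'cbb' as idx 4
Step 5: w='c' (idx 1), next='c' -> output (1, 'c'), add 'cc' as idx 5
Step 6: w='b' (idx 2), end of input -> output (2, '')


Encoded: [(0, 'c'), (0, 'b'), (1, 'b'), (3, 'b'), (1, 'c'), (2, '')]


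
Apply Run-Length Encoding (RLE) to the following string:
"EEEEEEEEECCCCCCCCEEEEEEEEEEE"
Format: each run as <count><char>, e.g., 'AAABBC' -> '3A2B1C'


Scanning runs left to right:
  i=0: run of 'E' x 9 -> '9E'
  i=9: run of 'C' x 8 -> '8C'
  i=17: run of 'E' x 11 -> '11E'

RLE = 9E8C11E


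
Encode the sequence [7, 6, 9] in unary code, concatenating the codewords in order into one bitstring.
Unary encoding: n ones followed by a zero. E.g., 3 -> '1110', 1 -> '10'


Encode each number as n ones followed by a terminating 0:
  7 -> 11111110 (8 bits)
  6 -> 1111110 (7 bits)
  9 -> 1111111110 (10 bits)
Total length = 8 + 7 + 10 = 25 bits.

Unary([7, 6, 9]) = 1111111011111101111111110 (25 bits)


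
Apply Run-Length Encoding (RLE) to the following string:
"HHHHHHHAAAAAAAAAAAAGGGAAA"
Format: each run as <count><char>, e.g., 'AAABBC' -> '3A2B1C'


Scanning runs left to right:
  i=0: run of 'H' x 7 -> '7H'
  i=7: run of 'A' x 12 -> '12A'
  i=19: run of 'G' x 3 -> '3G'
  i=22: run of 'A' x 3 -> '3A'

RLE = 7H12A3G3A


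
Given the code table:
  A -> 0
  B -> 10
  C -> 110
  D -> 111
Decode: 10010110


Decoding:
10 -> B
0 -> A
10 -> B
110 -> C


Result: BABC


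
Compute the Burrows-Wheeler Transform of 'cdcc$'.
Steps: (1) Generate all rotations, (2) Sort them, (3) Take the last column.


Rotations (sorted):
  0: $cdcc -> last char: c
  1: c$cdc -> last char: c
  2: cc$cd -> last char: d
  3: cdcc$ -> last char: $
  4: dcc$c -> last char: c


BWT = ccd$c


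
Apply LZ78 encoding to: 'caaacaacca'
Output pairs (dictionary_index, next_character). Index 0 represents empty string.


LZ78 encoding steps:
Dictionary: {0: ''}
Step 1: w='' (idx 0), next='c' -> output (0, 'c'), add 'c' as idx 1
Step 2: w='' (idx 0), next='a' -> output (0, 'a'), add 'a' as idx 2
Step 3: w='a' (idx 2), next='a' -> output (2, 'a'), add 'aa' as idx 3
Step 4: w='c' (idx 1), next='a' -> output (1, 'a'), add 'ca' as idx 4
Step 5: w='a' (idx 2), next='c' -> output (2, 'c'), add 'ac' as idx 5
Step 6: w='ca' (idx 4), end of input -> output (4, '')


Encoded: [(0, 'c'), (0, 'a'), (2, 'a'), (1, 'a'), (2, 'c'), (4, '')]


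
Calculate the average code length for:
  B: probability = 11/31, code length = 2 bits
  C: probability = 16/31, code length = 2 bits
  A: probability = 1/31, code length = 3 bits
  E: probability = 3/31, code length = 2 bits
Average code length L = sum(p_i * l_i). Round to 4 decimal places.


Weighted contributions p_i * l_i:
  B: (11/31) * 2 = 22/31
  C: (16/31) * 2 = 32/31
  A: (1/31) * 3 = 3/31
  E: (3/31) * 2 = 6/31
Sum = (22 + 32 + 3 + 6)/31 = 63/31

L = 63/31 = 2.0323 bits/symbol


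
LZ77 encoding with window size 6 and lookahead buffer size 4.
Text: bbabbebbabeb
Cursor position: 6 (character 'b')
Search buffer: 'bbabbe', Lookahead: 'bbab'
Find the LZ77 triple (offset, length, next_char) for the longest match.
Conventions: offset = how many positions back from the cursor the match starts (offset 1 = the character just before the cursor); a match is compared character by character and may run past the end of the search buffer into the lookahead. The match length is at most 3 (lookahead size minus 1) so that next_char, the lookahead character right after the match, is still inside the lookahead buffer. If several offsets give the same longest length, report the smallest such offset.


Try each offset into the search buffer:
  offset=1 (pos 5, char 'e'): match length 0
  offset=2 (pos 4, char 'b'): match length 1
  offset=3 (pos 3, char 'b'): match length 2
  offset=4 (pos 2, char 'a'): match length 0
  offset=5 (pos 1, char 'b'): match length 1
  offset=6 (pos 0, char 'b'): match length 3
Longest match has length 3 at offset 6.
next_char = character at position 6 + 3 = 9 -> 'b'

Best match: offset=6, length=3 (matching 'bba' starting at position 0)
LZ77 triple: (6, 3, 'b')


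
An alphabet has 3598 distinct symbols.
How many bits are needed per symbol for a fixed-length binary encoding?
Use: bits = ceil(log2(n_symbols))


log2(3598) = 11.813
Bracket: 2^11 = 2048 < 3598 <= 2^12 = 4096
So ceil(log2(3598)) = 12

bits = ceil(log2(3598)) = ceil(11.813) = 12 bits


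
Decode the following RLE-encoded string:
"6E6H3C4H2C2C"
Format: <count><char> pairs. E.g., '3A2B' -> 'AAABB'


Expanding each <count><char> pair:
  6E -> 'EEEEEE'
  6H -> 'HHHHHH'
  3C -> 'CCC'
  4H -> 'HHHH'
  2C -> 'CC'
  2C -> 'CC'

Decoded = EEEEEEHHHHHHCCCHHHHCCCC


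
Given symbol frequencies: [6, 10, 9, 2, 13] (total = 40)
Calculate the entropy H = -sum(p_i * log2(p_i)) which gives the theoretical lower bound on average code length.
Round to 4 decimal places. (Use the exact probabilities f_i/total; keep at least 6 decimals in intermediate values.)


Per-symbol terms -p_i * log2(p_i) with p_i = f_i/40:
  p = 6/40 = 0.150000: log2(p) = -2.736966, -p*log2(p) = 0.410545
  p = 10/40 = 0.250000: log2(p) = -2.000000, -p*log2(p) = 0.500000
  p = 9/40 = 0.225000: log2(p) = -2.152003, -p*log2(p) = 0.484201
  p = 2/40 = 0.050000: log2(p) = -4.321928, -p*log2(p) = 0.216096
  p = 13/40 = 0.325000: log2(p) = -1.621488, -p*log2(p) = 0.526984
H = 0.410545 + 0.500000 + 0.484201 + 0.216096 + 0.526984 = 2.137826

H = 2.1378 bits/symbol


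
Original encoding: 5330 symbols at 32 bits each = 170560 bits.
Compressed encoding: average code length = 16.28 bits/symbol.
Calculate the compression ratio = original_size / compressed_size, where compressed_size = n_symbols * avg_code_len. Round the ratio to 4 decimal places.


original_size = n_symbols * orig_bits = 5330 * 32 = 170560 bits
compressed_size = n_symbols * avg_code_len = 5330 * 16.28 = 86772.4 bits
ratio = original_size / compressed_size = 170560 / 86772.4 = 1.9656

Compression ratio = 1.9656


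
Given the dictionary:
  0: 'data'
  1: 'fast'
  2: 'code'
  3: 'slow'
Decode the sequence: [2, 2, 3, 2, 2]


Look up each index in the dictionary:
  2 -> 'code'
  2 -> 'code'
  3 -> 'slow'
  2 -> 'code'
  2 -> 'code'

Decoded: "code code slow code code"


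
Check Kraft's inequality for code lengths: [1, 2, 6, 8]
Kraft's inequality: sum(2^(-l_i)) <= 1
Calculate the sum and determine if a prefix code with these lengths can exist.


Sum = 2^(-1) + 2^(-2) + 2^(-6) + 2^(-8)
    = 0.5 + 0.25 + 0.015625 + 0.00390625
    = 197/256 = 0.76953125
Since 0.76953125 <= 1, Kraft's inequality IS satisfied.
A prefix code with these lengths CAN exist.

Kraft sum = 0.76953125. Satisfied.


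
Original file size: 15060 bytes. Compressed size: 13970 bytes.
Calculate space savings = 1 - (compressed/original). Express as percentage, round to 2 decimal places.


ratio = compressed/original = 13970/15060 = 0.927623
savings = 1 - ratio = 1 - 0.927623 = 0.072377
as a percentage: 0.072377 * 100 = 7.24%

Space savings = 1 - 13970/15060 = 7.24%


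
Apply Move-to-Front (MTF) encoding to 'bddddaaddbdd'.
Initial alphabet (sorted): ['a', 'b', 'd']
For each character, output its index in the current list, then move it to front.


MTF encoding:
'b': index 1 in ['a', 'b', 'd'] -> ['b', 'a', 'd']
'd': index 2 in ['b', 'a', 'd'] -> ['d', 'b', 'a']
'd': index 0 in ['d', 'b', 'a'] -> ['d', 'b', 'a']
'd': index 0 in ['d', 'b', 'a'] -> ['d', 'b', 'a']
'd': index 0 in ['d', 'b', 'a'] -> ['d', 'b', 'a']
'a': index 2 in ['d', 'b', 'a'] -> ['a', 'd', 'b']
'a': index 0 in ['a', 'd', 'b'] -> ['a', 'd', 'b']
'd': index 1 in ['a', 'd', 'b'] -> ['d', 'a', 'b']
'd': index 0 in ['d', 'a', 'b'] -> ['d', 'a', 'b']
'b': index 2 in ['d', 'a', 'b'] -> ['b', 'd', 'a']
'd': index 1 in ['b', 'd', 'a'] -> ['d', 'b', 'a']
'd': index 0 in ['d', 'b', 'a'] -> ['d', 'b', 'a']


Output: [1, 2, 0, 0, 0, 2, 0, 1, 0, 2, 1, 0]


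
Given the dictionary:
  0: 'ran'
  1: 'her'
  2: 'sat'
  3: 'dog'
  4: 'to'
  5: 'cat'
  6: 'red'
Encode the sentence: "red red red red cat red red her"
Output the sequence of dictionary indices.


Look up each word in the dictionary:
  'red' -> 6
  'red' -> 6
  'red' -> 6
  'red' -> 6
  'cat' -> 5
  'red' -> 6
  'red' -> 6
  'her' -> 1

Encoded: [6, 6, 6, 6, 5, 6, 6, 1]


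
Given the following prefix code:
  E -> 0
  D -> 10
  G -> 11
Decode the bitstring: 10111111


Decoding step by step:
Bits 10 -> D
Bits 11 -> G
Bits 11 -> G
Bits 11 -> G


Decoded message: DGGG


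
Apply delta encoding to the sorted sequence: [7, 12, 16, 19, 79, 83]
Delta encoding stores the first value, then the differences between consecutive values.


First value: 7
Deltas:
  12 - 7 = 5
  16 - 12 = 4
  19 - 16 = 3
  79 - 19 = 60
  83 - 79 = 4


Delta encoded: [7, 5, 4, 3, 60, 4]


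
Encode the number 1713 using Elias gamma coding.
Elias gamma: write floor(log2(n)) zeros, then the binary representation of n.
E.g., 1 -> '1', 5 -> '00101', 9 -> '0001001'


num_bits = floor(log2(1713)) + 1 = 11
leading_zeros = num_bits - 1 = 10
binary(1713) = 11010110001

Elias gamma(1713) = '0000000000' + '11010110001' = 000000000011010110001 (21 bits)


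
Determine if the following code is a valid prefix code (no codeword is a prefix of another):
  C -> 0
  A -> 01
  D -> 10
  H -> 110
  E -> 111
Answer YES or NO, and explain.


Checking each pair (does one codeword prefix another?):
  C='0' vs A='01': prefix -- VIOLATION

NO -- this is NOT a valid prefix code. C (0) is a prefix of A (01).


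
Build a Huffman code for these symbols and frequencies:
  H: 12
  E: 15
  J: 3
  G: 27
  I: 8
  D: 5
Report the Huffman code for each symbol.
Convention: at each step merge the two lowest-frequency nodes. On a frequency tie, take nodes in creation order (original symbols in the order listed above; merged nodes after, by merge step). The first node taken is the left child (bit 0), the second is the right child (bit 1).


Huffman tree construction:
Step 1: Merge J(3) + D(5) = 8
Step 2: Merge I(8) + (J+D)(8) = 16
Step 3: Merge H(12) + E(15) = 27
Step 4: Merge (I+(J+D))(16) + G(27) = 43
Step 5: Merge (H+E)(27) + ((I+(J+D))+G)(43) = 70
Read each symbol's code off the tree from the root (left child = 0, right child = 1).

Codes:
  H: 00 (length 2)
  E: 01 (length 2)
  J: 1010 (length 4)
  G: 11 (length 2)
  I: 100 (length 3)
  D: 1011 (length 4)
Average code length: 164/70 = 2.3429 bits/symbol


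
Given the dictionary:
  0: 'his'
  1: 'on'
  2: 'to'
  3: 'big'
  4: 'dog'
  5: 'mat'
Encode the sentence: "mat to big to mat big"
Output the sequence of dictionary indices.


Look up each word in the dictionary:
  'mat' -> 5
  'to' -> 2
  'big' -> 3
  'to' -> 2
  'mat' -> 5
  'big' -> 3

Encoded: [5, 2, 3, 2, 5, 3]


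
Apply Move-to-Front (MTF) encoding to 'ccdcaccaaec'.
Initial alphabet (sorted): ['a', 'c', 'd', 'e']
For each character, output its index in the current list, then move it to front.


MTF encoding:
'c': index 1 in ['a', 'c', 'd', 'e'] -> ['c', 'a', 'd', 'e']
'c': index 0 in ['c', 'a', 'd', 'e'] -> ['c', 'a', 'd', 'e']
'd': index 2 in ['c', 'a', 'd', 'e'] -> ['d', 'c', 'a', 'e']
'c': index 1 in ['d', 'c', 'a', 'e'] -> ['c', 'd', 'a', 'e']
'a': index 2 in ['c', 'd', 'a', 'e'] -> ['a', 'c', 'd', 'e']
'c': index 1 in ['a', 'c', 'd', 'e'] -> ['c', 'a', 'd', 'e']
'c': index 0 in ['c', 'a', 'd', 'e'] -> ['c', 'a', 'd', 'e']
'a': index 1 in ['c', 'a', 'd', 'e'] -> ['a', 'c', 'd', 'e']
'a': index 0 in ['a', 'c', 'd', 'e'] -> ['a', 'c', 'd', 'e']
'e': index 3 in ['a', 'c', 'd', 'e'] -> ['e', 'a', 'c', 'd']
'c': index 2 in ['e', 'a', 'c', 'd'] -> ['c', 'e', 'a', 'd']


Output: [1, 0, 2, 1, 2, 1, 0, 1, 0, 3, 2]


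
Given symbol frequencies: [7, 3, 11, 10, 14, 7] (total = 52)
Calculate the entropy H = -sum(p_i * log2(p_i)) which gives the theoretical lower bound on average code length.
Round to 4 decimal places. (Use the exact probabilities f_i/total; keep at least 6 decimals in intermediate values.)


Per-symbol terms -p_i * log2(p_i) with p_i = f_i/52:
  p = 7/52 = 0.134615: log2(p) = -2.893085, -p*log2(p) = 0.389454
  p = 3/52 = 0.057692: log2(p) = -4.115477, -p*log2(p) = 0.237431
  p = 11/52 = 0.211538: log2(p) = -2.241008, -p*log2(p) = 0.474059
  p = 10/52 = 0.192308: log2(p) = -2.378512, -p*log2(p) = 0.457406
  p = 14/52 = 0.269231: log2(p) = -1.893085, -p*log2(p) = 0.509677
  p = 7/52 = 0.134615: log2(p) = -2.893085, -p*log2(p) = 0.389454
H = 0.389454 + 0.237431 + 0.474059 + 0.457406 + 0.509677 + 0.389454 = 2.457481

H = 2.4575 bits/symbol


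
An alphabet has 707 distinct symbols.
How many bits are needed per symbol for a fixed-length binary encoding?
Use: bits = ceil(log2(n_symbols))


log2(707) = 9.4656
Bracket: 2^9 = 512 < 707 <= 2^10 = 1024
So ceil(log2(707)) = 10

bits = ceil(log2(707)) = ceil(9.4656) = 10 bits


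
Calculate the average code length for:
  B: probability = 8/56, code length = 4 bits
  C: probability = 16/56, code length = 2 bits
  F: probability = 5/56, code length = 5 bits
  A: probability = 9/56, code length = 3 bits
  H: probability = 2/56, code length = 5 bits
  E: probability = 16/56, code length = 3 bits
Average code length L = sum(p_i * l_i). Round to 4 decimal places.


Weighted contributions p_i * l_i:
  B: (8/56) * 4 = 32/56
  C: (16/56) * 2 = 32/56
  F: (5/56) * 5 = 25/56
  A: (9/56) * 3 = 27/56
  H: (2/56) * 5 = 10/56
  E: (16/56) * 3 = 48/56
Sum = (32 + 32 + 25 + 27 + 10 + 48)/56 = 174/56

L = 174/56 = 3.1071 bits/symbol


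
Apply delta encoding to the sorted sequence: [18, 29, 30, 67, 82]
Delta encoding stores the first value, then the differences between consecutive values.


First value: 18
Deltas:
  29 - 18 = 11
  30 - 29 = 1
  67 - 30 = 37
  82 - 67 = 15


Delta encoded: [18, 11, 1, 37, 15]


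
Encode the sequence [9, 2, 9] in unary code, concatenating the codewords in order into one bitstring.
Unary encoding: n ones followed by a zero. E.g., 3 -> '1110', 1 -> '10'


Encode each number as n ones followed by a terminating 0:
  9 -> 1111111110 (10 bits)
  2 -> 110 (3 bits)
  9 -> 1111111110 (10 bits)
Total length = 10 + 3 + 10 = 23 bits.

Unary([9, 2, 9]) = 11111111101101111111110 (23 bits)


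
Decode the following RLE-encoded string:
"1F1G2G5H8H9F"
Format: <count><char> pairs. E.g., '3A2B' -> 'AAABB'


Expanding each <count><char> pair:
  1F -> 'F'
  1G -> 'G'
  2G -> 'GG'
  5H -> 'HHHHH'
  8H -> 'HHHHHHHH'
  9F -> 'FFFFFFFFF'

Decoded = FGGGHHHHHHHHHHHHHFFFFFFFFF


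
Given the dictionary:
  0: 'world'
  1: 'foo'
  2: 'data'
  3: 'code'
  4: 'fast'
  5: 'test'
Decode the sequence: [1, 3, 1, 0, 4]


Look up each index in the dictionary:
  1 -> 'foo'
  3 -> 'code'
  1 -> 'foo'
  0 -> 'world'
  4 -> 'fast'

Decoded: "foo code foo world fast"


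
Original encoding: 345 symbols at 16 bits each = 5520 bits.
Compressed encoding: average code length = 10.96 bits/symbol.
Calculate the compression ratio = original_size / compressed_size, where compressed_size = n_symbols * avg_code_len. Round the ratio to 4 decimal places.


original_size = n_symbols * orig_bits = 345 * 16 = 5520 bits
compressed_size = n_symbols * avg_code_len = 345 * 10.96 = 3781.2 bits
ratio = original_size / compressed_size = 5520 / 3781.2 = 1.4599

Compression ratio = 1.4599


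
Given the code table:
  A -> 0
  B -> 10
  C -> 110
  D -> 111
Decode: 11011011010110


Decoding:
110 -> C
110 -> C
110 -> C
10 -> B
110 -> C


Result: CCCBC


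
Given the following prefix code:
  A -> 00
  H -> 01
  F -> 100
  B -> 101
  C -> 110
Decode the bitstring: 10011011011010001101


Decoding step by step:
Bits 100 -> F
Bits 110 -> C
Bits 110 -> C
Bits 110 -> C
Bits 100 -> F
Bits 01 -> H
Bits 101 -> B


Decoded message: FCCCFHB


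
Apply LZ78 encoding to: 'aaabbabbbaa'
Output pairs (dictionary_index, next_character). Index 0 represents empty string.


LZ78 encoding steps:
Dictionary: {0: ''}
Step 1: w='' (idx 0), next='a' -> output (0, 'a'), add 'a' as idx 1
Step 2: w='a' (idx 1), next='a' -> output (1, 'a'), add 'aa' as idx 2
Step 3: w='' (idx 0), next='b' -> output (0, 'b'), add 'b' as idx 3
Step 4: w='b' (idx 3), next='a' -> output (3, 'a'), add 'ba' as idx 4
Step 5: w='b' (idx 3), next='b' -> output (3, 'b'), add 'bb' as idx 5
Step 6: w='ba' (idx 4), next='a' -> output (4, 'a'), add 'baa' as idx 6


Encoded: [(0, 'a'), (1, 'a'), (0, 'b'), (3, 'a'), (3, 'b'), (4, 'a')]


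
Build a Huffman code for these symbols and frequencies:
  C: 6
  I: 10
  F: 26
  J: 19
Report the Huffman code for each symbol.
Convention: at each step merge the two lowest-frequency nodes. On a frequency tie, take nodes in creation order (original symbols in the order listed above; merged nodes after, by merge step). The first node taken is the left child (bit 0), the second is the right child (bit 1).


Huffman tree construction:
Step 1: Merge C(6) + I(10) = 16
Step 2: Merge (C+I)(16) + J(19) = 35
Step 3: Merge F(26) + ((C+I)+J)(35) = 61
Read each symbol's code off the tree from the root (left child = 0, right child = 1).

Codes:
  C: 100 (length 3)
  I: 101 (length 3)
  F: 0 (length 1)
  J: 11 (length 2)
Average code length: 112/61 = 1.8361 bits/symbol


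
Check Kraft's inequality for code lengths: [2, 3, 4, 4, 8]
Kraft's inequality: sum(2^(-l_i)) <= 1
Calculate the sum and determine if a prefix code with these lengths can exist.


Sum = 2^(-2) + 2^(-3) + 2^(-4) + 2^(-4) + 2^(-8)
    = 0.25 + 0.125 + 0.0625 + 0.0625 + 0.00390625
    = 129/256 = 0.50390625
Since 0.50390625 <= 1, Kraft's inequality IS satisfied.
A prefix code with these lengths CAN exist.

Kraft sum = 0.50390625. Satisfied.


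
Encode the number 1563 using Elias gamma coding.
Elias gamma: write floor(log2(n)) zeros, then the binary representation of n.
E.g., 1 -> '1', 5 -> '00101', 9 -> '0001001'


num_bits = floor(log2(1563)) + 1 = 11
leading_zeros = num_bits - 1 = 10
binary(1563) = 11000011011

Elias gamma(1563) = '0000000000' + '11000011011' = 000000000011000011011 (21 bits)


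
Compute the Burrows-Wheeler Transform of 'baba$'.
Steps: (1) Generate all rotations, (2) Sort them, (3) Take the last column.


Rotations (sorted):
  0: $baba -> last char: a
  1: a$bab -> last char: b
  2: aba$b -> last char: b
  3: ba$ba -> last char: a
  4: baba$ -> last char: $


BWT = abba$


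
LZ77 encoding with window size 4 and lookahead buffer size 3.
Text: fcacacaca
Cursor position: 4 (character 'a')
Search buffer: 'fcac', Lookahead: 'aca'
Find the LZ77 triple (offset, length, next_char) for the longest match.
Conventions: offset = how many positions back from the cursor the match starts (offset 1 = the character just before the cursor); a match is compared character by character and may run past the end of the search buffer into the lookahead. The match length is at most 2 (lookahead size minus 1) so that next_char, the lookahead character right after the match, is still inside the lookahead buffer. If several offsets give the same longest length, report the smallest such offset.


Try each offset into the search buffer:
  offset=1 (pos 3, char 'c'): match length 0
  offset=2 (pos 2, char 'a'): match length 2
  offset=3 (pos 1, char 'c'): match length 0
  offset=4 (pos 0, char 'f'): match length 0
Longest match has length 2 at offset 2.
next_char = character at position 4 + 2 = 6 -> 'a'

Best match: offset=2, length=2 (matching 'ac' starting at position 2)
LZ77 triple: (2, 2, 'a')


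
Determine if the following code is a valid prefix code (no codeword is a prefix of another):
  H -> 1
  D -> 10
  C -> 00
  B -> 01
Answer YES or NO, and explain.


Checking each pair (does one codeword prefix another?):
  H='1' vs D='10': prefix -- VIOLATION

NO -- this is NOT a valid prefix code. H (1) is a prefix of D (10).


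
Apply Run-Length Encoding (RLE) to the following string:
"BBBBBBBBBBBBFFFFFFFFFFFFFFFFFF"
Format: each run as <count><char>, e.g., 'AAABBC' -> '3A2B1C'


Scanning runs left to right:
  i=0: run of 'B' x 12 -> '12B'
  i=12: run of 'F' x 18 -> '18F'

RLE = 12B18F


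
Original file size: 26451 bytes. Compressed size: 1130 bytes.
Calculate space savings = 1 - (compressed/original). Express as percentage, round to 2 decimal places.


ratio = compressed/original = 1130/26451 = 0.042721
savings = 1 - ratio = 1 - 0.042721 = 0.957279
as a percentage: 0.957279 * 100 = 95.73%

Space savings = 1 - 1130/26451 = 95.73%
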